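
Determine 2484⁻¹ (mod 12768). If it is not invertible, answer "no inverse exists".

no inverse exists

Compute gcd(2484, 12768):
12768 = 5×2484 + 348
2484 = 7×348 + 48
348 = 7×48 + 12
48 = 4×12 + 0
The gcd is 12, not 1, hence no inverse exists.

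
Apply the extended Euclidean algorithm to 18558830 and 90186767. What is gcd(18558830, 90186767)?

1

Repeated division:
90186767 = 4×18558830 + 15951447
18558830 = 1×15951447 + 2607383
15951447 = 6×2607383 + 307149
2607383 = 8×307149 + 150191
307149 = 2×150191 + 6767
150191 = 22×6767 + 1317
6767 = 5×1317 + 182
1317 = 7×182 + 43
182 = 4×43 + 10
43 = 4×10 + 3
10 = 3×3 + 1
3 = 3×1 + 0
gcd(18558830, 90186767) = 1.
Back-substituting:
1 = 10 − 3·3
1 = −3·43 + 13·10
1 = 13·182 − 55·43
1 = −55·1317 + 398·182
1 = 398·6767 − 2045·1317
1 = −2045·150191 + 45388·6767
1 = 45388·307149 − 92821·150191
1 = −92821·2607383 + 787956·307149
1 = 787956·15951447 − 4820557·2607383
1 = −4820557·18558830 + 5608513·15951447
1 = 5608513·90186767 − 27254609·18558830
So 1 = (5608513)·90186767 + (-27254609)·18558830.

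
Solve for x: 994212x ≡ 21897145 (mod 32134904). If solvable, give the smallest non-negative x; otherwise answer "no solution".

gcd(994212, 32134904):
32134904 = 32*994212 + 320120
994212 = 3*320120 + 33852
320120 = 9*33852 + 15452
33852 = 2*15452 + 2948
15452 = 5*2948 + 712
2948 = 4*712 + 100
712 = 7*100 + 12
100 = 8*12 + 4
12 = 3*4 + 0
gcd = 4, but 4 ∤ 21897145, so the congruence has no solution.

no solution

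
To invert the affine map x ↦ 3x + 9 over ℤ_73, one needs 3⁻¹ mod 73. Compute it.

gcd(73, 3) by repeated division:
73 = 24·3 + 1
3 = 3·1 + 0
The gcd is 1. Working backward:
1 = 73 − 24·3
So 3·(-24) ≡ 1 (mod 73), and -24 ≡ 49 (mod 73).

49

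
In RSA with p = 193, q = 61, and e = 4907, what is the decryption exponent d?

φ(n) = (p−1)(q−1) = 192·60 = 11520.
Need d with 4907·d ≡ 1 (mod 11520). Apply the extended Euclidean algorithm:
11520 = 2·4907 + 1706
4907 = 2·1706 + 1495
1706 = 1·1495 + 211
1495 = 7·211 + 18
211 = 11·18 + 13
18 = 1·13 + 5
13 = 2·5 + 3
5 = 1·3 + 2
3 = 1·2 + 1
2 = 2·1 + 0
Back-substitute:
1 = 3 − 2
1 = −5 + 2·3
1 = 2·13 − 5·5
1 = −5·18 + 7·13
1 = 7·211 − 82·18
1 = −82·1495 + 581·211
1 = 581·1706 − 663·1495
1 = −663·4907 + 1907·1706
1 = 1907·11520 − 4477·4907
So 4907·(-4477) ≡ 1 (mod 11520), hence d ≡ -4477 ≡ 7043 (mod 11520).

7043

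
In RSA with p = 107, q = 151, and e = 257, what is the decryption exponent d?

11693

φ(n) = (p−1)(q−1) = 106·150 = 15900.
Need d with 257·d ≡ 1 (mod 15900). Apply the extended Euclidean algorithm:
15900 = 61×257 + 223
257 = 1×223 + 34
223 = 6×34 + 19
34 = 1×19 + 15
19 = 1×15 + 4
15 = 3×4 + 3
4 = 1×3 + 1
3 = 3×1 + 0
Back-substitute:
1 = 4 − 3
1 = −15 + 4·4
1 = 4·19 − 5·15
1 = −5·34 + 9·19
1 = 9·223 − 59·34
1 = −59·257 + 68·223
1 = 68·15900 − 4207·257
So 257·(-4207) ≡ 1 (mod 15900), hence d ≡ -4207 ≡ 11693 (mod 15900).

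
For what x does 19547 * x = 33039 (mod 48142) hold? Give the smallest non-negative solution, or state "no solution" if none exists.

First find gcd(19547, 48142):
48142 = 2*19547 + 9048
19547 = 2*9048 + 1451
9048 = 6*1451 + 342
1451 = 4*342 + 83
342 = 4*83 + 10
83 = 8*10 + 3
10 = 3*3 + 1
3 = 3*1 + 0
gcd = 1, so a unique solution mod 48142 exists.
Back-substitute for the Bézout coefficients:
1 = 10 − 3·3
1 = −3·83 + 25·10
1 = 25·342 − 103·83
1 = −103·1451 + 437·342
1 = 437·9048 − 2725·1451
1 = −2725·19547 + 5887·9048
1 = 5887·48142 − 14499·19547
So 19547·(-14499) ≡ 1 (mod 48142), giving 19547⁻¹ ≡ 33643.
x ≡ 19547⁻¹·33039 ≡ 33643·33039 ≡ 28581 (mod 48142).

28581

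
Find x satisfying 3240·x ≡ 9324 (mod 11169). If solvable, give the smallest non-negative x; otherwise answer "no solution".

First find gcd(3240, 11169):
11169 = 3×3240 + 1449
3240 = 2×1449 + 342
1449 = 4×342 + 81
342 = 4×81 + 18
81 = 4×18 + 9
18 = 2×9 + 0
gcd = 9 and 9 | 9324, so solutions exist. Divide through by 9: 360x ≡ 1036 (mod 1241).
Now find 360⁻¹ mod 1241:
1241 = 3·360 + 161
360 = 2·161 + 38
161 = 4·38 + 9
38 = 4·9 + 2
9 = 4·2 + 1
2 = 2·1 + 0
Back-substitute:
1 = 9 − 4·2
1 = −4·38 + 17·9
1 = 17·161 − 72·38
1 = −72·360 + 161·161
1 = 161·1241 − 555·360
So 360·(-555) ≡ 1 (mod 1241), i.e. 360⁻¹ ≡ 686.
Then x ≡ 686·1036 ≡ 844 (mod 1241); the smallest non-negative solution is x = 844.

844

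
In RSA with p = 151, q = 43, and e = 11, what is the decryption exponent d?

2291

φ(n) = (p−1)(q−1) = 150·42 = 6300.
Need d with 11·d ≡ 1 (mod 6300). Apply the extended Euclidean algorithm:
6300 = 572×11 + 8
11 = 1×8 + 3
8 = 2×3 + 2
3 = 1×2 + 1
2 = 2×1 + 0
Back-substitute:
1 = 3 − 2
1 = −8 + 3·3
1 = 3·11 − 4·8
1 = −4·6300 + 2291·11
So 11·2291 ≡ 1 (mod 6300), hence d = 2291.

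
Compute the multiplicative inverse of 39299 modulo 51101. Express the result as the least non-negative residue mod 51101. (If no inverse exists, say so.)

8309

Extended Euclidean algorithm:
51101 = 1·39299 + 11802
39299 = 3·11802 + 3893
11802 = 3·3893 + 123
3893 = 31·123 + 80
123 = 1·80 + 43
80 = 1·43 + 37
43 = 1·37 + 6
37 = 6·6 + 1
6 = 6·1 + 0
The gcd is 1. Working backward:
1 = 37 − 6·6
1 = −6·43 + 7·37
1 = 7·80 − 13·43
1 = −13·123 + 20·80
1 = 20·3893 − 633·123
1 = −633·11802 + 1919·3893
1 = 1919·39299 − 6390·11802
1 = −6390·51101 + 8309·39299
So 39299·8309 ≡ 1 (mod 51101).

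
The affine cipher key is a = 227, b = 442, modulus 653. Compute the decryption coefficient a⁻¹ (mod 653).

Apply the Euclidean algorithm to 653 and 227:
653 = 2×227 + 199
227 = 1×199 + 28
199 = 7×28 + 3
28 = 9×3 + 1
3 = 3×1 + 0
The gcd is 1. Working backward:
1 = 28 − 9·3
1 = −9·199 + 64·28
1 = 64·227 − 73·199
1 = −73·653 + 210·227
So 227·210 ≡ 1 (mod 653).

210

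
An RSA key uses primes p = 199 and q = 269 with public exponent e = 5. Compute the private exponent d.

φ(n) = (p−1)(q−1) = 198·268 = 53064.
Need d with 5·d ≡ 1 (mod 53064). Apply the extended Euclidean algorithm:
53064 = 10612×5 + 4
5 = 1×4 + 1
4 = 4×1 + 0
Back-substitute:
1 = 5 − 4
1 = −53064 + 10613·5
So 5·10613 ≡ 1 (mod 53064), hence d = 10613.

10613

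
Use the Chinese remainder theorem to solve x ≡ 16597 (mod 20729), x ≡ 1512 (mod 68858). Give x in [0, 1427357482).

Write x = 16597 + 20729·k. Then 20729·k ≡ 1512 − 16597 ≡ 53773 (mod 68858).
Need 20729⁻¹ mod 68858. Extended Euclid on (68858, 20729):
68858 = 3·20729 + 6671
20729 = 3·6671 + 716
6671 = 9·716 + 227
716 = 3·227 + 35
227 = 6·35 + 17
35 = 2·17 + 1
17 = 17·1 + 0
Back-substitute:
1 = 35 − 2·17
1 = −2·227 + 13·35
1 = 13·716 − 41·227
1 = −41·6671 + 382·716
1 = 382·20729 − 1187·6671
1 = −1187·68858 + 3943·20729
20729⁻¹ ≡ 3943 (mod 68858), so k ≡ 3943·53773 ≡ 13157 (mod 68858).
x = 16597 + 20729·13157 = 272748050.

272748050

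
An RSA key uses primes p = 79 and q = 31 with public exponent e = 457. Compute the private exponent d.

553

φ(n) = (p−1)(q−1) = 78·30 = 2340.
Need d with 457·d ≡ 1 (mod 2340). Apply the extended Euclidean algorithm:
2340 = 5·457 + 55
457 = 8·55 + 17
55 = 3·17 + 4
17 = 4·4 + 1
4 = 4·1 + 0
Back-substitute:
1 = 17 − 4·4
1 = −4·55 + 13·17
1 = 13·457 − 108·55
1 = −108·2340 + 553·457
So 457·553 ≡ 1 (mod 2340), hence d = 553.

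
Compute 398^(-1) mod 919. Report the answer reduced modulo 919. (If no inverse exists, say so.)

Run Euclid on (919, 398):
919 = 2*398 + 123
398 = 3*123 + 29
123 = 4*29 + 7
29 = 4*7 + 1
7 = 7*1 + 0
gcd = 1, so the inverse exists. Back-substitute:
1 = 29 − 4·7
1 = −4·123 + 17·29
1 = 17·398 − 55·123
1 = −55·919 + 127·398
So 398·127 ≡ 1 (mod 919).

127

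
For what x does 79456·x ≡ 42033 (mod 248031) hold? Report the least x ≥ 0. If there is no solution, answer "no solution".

142599

First find gcd(79456, 248031):
248031 = 3·79456 + 9663
79456 = 8·9663 + 2152
9663 = 4·2152 + 1055
2152 = 2·1055 + 42
1055 = 25·42 + 5
42 = 8·5 + 2
5 = 2·2 + 1
2 = 2·1 + 0
gcd = 1, so a unique solution mod 248031 exists.
Back-substitute for the Bézout coefficients:
1 = 5 − 2·2
1 = −2·42 + 17·5
1 = 17·1055 − 427·42
1 = −427·2152 + 871·1055
1 = 871·9663 − 3911·2152
1 = −3911·79456 + 32159·9663
1 = 32159·248031 − 100388·79456
So 79456·(-100388) ≡ 1 (mod 248031), giving 79456⁻¹ ≡ 147643.
x ≡ 79456⁻¹·42033 ≡ 147643·42033 ≡ 142599 (mod 248031).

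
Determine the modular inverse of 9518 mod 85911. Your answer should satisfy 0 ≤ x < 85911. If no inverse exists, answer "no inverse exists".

Run Euclid on (85911, 9518):
85911 = 9·9518 + 249
9518 = 38·249 + 56
249 = 4·56 + 25
56 = 2·25 + 6
25 = 4·6 + 1
6 = 6·1 + 0
The gcd is 1. Working backward:
1 = 25 − 4·6
1 = −4·56 + 9·25
1 = 9·249 − 40·56
1 = −40·9518 + 1529·249
1 = 1529·85911 − 13801·9518
Hence 9518⁻¹ ≡ -13801 ≡ 72110 (mod 85911).

72110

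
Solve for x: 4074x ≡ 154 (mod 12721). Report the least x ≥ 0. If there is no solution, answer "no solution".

9355

First find gcd(4074, 12721):
12721 = 3*4074 + 499
4074 = 8*499 + 82
499 = 6*82 + 7
82 = 11*7 + 5
7 = 1*5 + 2
5 = 2*2 + 1
2 = 2*1 + 0
gcd = 1, so a unique solution mod 12721 exists.
Back-substitute for the Bézout coefficients:
1 = 5 − 2·2
1 = −2·7 + 3·5
1 = 3·82 − 35·7
1 = −35·499 + 213·82
1 = 213·4074 − 1739·499
1 = −1739·12721 + 5430·4074
So 4074·(5430) ≡ 1 (mod 12721), giving 4074⁻¹ ≡ 5430.
x ≡ 4074⁻¹·154 ≡ 5430·154 ≡ 9355 (mod 12721).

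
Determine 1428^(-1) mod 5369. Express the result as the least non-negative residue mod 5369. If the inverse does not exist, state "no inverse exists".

no inverse exists

Euclidean algorithm on 5369, 1428:
5369 = 3·1428 + 1085
1428 = 1·1085 + 343
1085 = 3·343 + 56
343 = 6·56 + 7
56 = 8·7 + 0
gcd(1428, 5369) = 7 ≠ 1, so 1428 has no multiplicative inverse modulo 5369.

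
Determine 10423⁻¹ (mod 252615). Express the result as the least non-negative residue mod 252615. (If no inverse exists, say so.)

Apply the Euclidean algorithm to 252615 and 10423:
252615 = 24*10423 + 2463
10423 = 4*2463 + 571
2463 = 4*571 + 179
571 = 3*179 + 34
179 = 5*34 + 9
34 = 3*9 + 7
9 = 1*7 + 2
7 = 3*2 + 1
2 = 2*1 + 0
The gcd is 1. Working backward:
1 = 7 − 3·2
1 = −3·9 + 4·7
1 = 4·34 − 15·9
1 = −15·179 + 79·34
1 = 79·571 − 252·179
1 = −252·2463 + 1087·571
1 = 1087·10423 − 4600·2463
1 = −4600·252615 + 111487·10423
So 10423·111487 ≡ 1 (mod 252615).

111487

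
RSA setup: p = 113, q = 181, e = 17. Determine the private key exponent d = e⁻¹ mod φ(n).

10673

φ(n) = (p−1)(q−1) = 112·180 = 20160.
Need d with 17·d ≡ 1 (mod 20160). Apply the extended Euclidean algorithm:
20160 = 1185*17 + 15
17 = 1*15 + 2
15 = 7*2 + 1
2 = 2*1 + 0
Back-substitute:
1 = 15 − 7·2
1 = −7·17 + 8·15
1 = 8·20160 − 9487·17
So 17·(-9487) ≡ 1 (mod 20160), hence d ≡ -9487 ≡ 10673 (mod 20160).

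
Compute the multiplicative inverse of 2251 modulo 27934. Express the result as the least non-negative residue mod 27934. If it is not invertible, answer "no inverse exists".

gcd(27934, 2251) by repeated division:
27934 = 12·2251 + 922
2251 = 2·922 + 407
922 = 2·407 + 108
407 = 3·108 + 83
108 = 1·83 + 25
83 = 3·25 + 8
25 = 3·8 + 1
8 = 8·1 + 0
Since gcd(2251, 27934) = 1, back-substitute to write 1 as a combination:
1 = 25 − 3·8
1 = −3·83 + 10·25
1 = 10·108 − 13·83
1 = −13·407 + 49·108
1 = 49·922 − 111·407
1 = −111·2251 + 271·922
1 = 271·27934 − 3363·2251
So 2251·(-3363) ≡ 1 (mod 27934), and -3363 ≡ 24571 (mod 27934).

24571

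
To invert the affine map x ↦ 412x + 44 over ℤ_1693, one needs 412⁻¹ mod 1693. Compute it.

489

Apply the Euclidean algorithm to 1693 and 412:
1693 = 4×412 + 45
412 = 9×45 + 7
45 = 6×7 + 3
7 = 2×3 + 1
3 = 3×1 + 0
The gcd is 1. Working backward:
1 = 7 − 2·3
1 = −2·45 + 13·7
1 = 13·412 − 119·45
1 = −119·1693 + 489·412
So 412·489 ≡ 1 (mod 1693).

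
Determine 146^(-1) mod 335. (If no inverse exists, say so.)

Run Euclid on (335, 146):
335 = 2*146 + 43
146 = 3*43 + 17
43 = 2*17 + 9
17 = 1*9 + 8
9 = 1*8 + 1
8 = 8*1 + 0
The gcd is 1. Working backward:
1 = 9 − 8
1 = −17 + 2·9
1 = 2·43 − 5·17
1 = −5·146 + 17·43
1 = 17·335 − 39·146
Hence 146⁻¹ ≡ -39 ≡ 296 (mod 335).

296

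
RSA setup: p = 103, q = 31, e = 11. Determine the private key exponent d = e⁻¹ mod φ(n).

1391

φ(n) = (p−1)(q−1) = 102·30 = 3060.
Need d with 11·d ≡ 1 (mod 3060). Apply the extended Euclidean algorithm:
3060 = 278×11 + 2
11 = 5×2 + 1
2 = 2×1 + 0
Back-substitute:
1 = 11 − 5·2
1 = −5·3060 + 1391·11
So 11·1391 ≡ 1 (mod 3060), hence d = 1391.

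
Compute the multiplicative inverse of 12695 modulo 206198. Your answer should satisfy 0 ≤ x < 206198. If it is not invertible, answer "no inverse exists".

Extended Euclidean algorithm:
206198 = 16*12695 + 3078
12695 = 4*3078 + 383
3078 = 8*383 + 14
383 = 27*14 + 5
14 = 2*5 + 4
5 = 1*4 + 1
4 = 4*1 + 0
gcd = 1, so the inverse exists. Back-substitute:
1 = 5 − 4
1 = −14 + 3·5
1 = 3·383 − 82·14
1 = −82·3078 + 659·383
1 = 659·12695 − 2718·3078
1 = −2718·206198 + 44147·12695
So 12695·44147 ≡ 1 (mod 206198).

44147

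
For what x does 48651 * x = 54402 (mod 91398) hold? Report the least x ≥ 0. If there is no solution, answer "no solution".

1164

First find gcd(48651, 91398):
91398 = 1·48651 + 42747
48651 = 1·42747 + 5904
42747 = 7·5904 + 1419
5904 = 4·1419 + 228
1419 = 6·228 + 51
228 = 4·51 + 24
51 = 2·24 + 3
24 = 8·3 + 0
gcd = 3 and 3 | 54402, so solutions exist. Divide through by 3: 16217x ≡ 18134 (mod 30466).
Now find 16217⁻¹ mod 30466:
30466 = 1×16217 + 14249
16217 = 1×14249 + 1968
14249 = 7×1968 + 473
1968 = 4×473 + 76
473 = 6×76 + 17
76 = 4×17 + 8
17 = 2×8 + 1
8 = 8×1 + 0
Back-substitute:
1 = 17 − 2·8
1 = −2·76 + 9·17
1 = 9·473 − 56·76
1 = −56·1968 + 233·473
1 = 233·14249 − 1687·1968
1 = −1687·16217 + 1920·14249
1 = 1920·30466 − 3607·16217
So 16217·(-3607) ≡ 1 (mod 30466), i.e. 16217⁻¹ ≡ 26859.
Then x ≡ 26859·18134 ≡ 1164 (mod 30466); the smallest non-negative solution is x = 1164.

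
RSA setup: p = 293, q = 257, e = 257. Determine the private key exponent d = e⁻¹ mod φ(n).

φ(n) = (p−1)(q−1) = 292·256 = 74752.
Need d with 257·d ≡ 1 (mod 74752). Apply the extended Euclidean algorithm:
74752 = 290×257 + 222
257 = 1×222 + 35
222 = 6×35 + 12
35 = 2×12 + 11
12 = 1×11 + 1
11 = 11×1 + 0
Back-substitute:
1 = 12 − 11
1 = −35 + 3·12
1 = 3·222 − 19·35
1 = −19·257 + 22·222
1 = 22·74752 − 6399·257
So 257·(-6399) ≡ 1 (mod 74752), hence d ≡ -6399 ≡ 68353 (mod 74752).

68353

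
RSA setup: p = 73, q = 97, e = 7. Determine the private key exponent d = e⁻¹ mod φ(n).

1975

φ(n) = (p−1)(q−1) = 72·96 = 6912.
Need d with 7·d ≡ 1 (mod 6912). Apply the extended Euclidean algorithm:
6912 = 987×7 + 3
7 = 2×3 + 1
3 = 3×1 + 0
Back-substitute:
1 = 7 − 2·3
1 = −2·6912 + 1975·7
So 7·1975 ≡ 1 (mod 6912), hence d = 1975.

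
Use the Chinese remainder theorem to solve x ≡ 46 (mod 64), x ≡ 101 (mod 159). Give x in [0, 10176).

3758

Write x = 46 + 64·k. Then 64·k ≡ 101 − 46 ≡ 55 (mod 159).
Need 64⁻¹ mod 159. Extended Euclid on (159, 64):
159 = 2·64 + 31
64 = 2·31 + 2
31 = 15·2 + 1
2 = 2·1 + 0
Back-substitute:
1 = 31 − 15·2
1 = −15·64 + 31·31
1 = 31·159 − 77·64
64⁻¹ ≡ 82 (mod 159), so k ≡ 82·55 ≡ 58 (mod 159).
x = 46 + 64·58 = 3758.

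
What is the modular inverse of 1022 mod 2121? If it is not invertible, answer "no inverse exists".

no inverse exists

Euclidean algorithm on 2121, 1022:
2121 = 2*1022 + 77
1022 = 13*77 + 21
77 = 3*21 + 14
21 = 1*14 + 7
14 = 2*7 + 0
The gcd is 7, not 1, hence no inverse exists.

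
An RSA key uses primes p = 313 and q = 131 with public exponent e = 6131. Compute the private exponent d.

φ(n) = (p−1)(q−1) = 312·130 = 40560.
Need d with 6131·d ≡ 1 (mod 40560). Apply the extended Euclidean algorithm:
40560 = 6·6131 + 3774
6131 = 1·3774 + 2357
3774 = 1·2357 + 1417
2357 = 1·1417 + 940
1417 = 1·940 + 477
940 = 1·477 + 463
477 = 1·463 + 14
463 = 33·14 + 1
14 = 14·1 + 0
Back-substitute:
1 = 463 − 33·14
1 = −33·477 + 34·463
1 = 34·940 − 67·477
1 = −67·1417 + 101·940
1 = 101·2357 − 168·1417
1 = −168·3774 + 269·2357
1 = 269·6131 − 437·3774
1 = −437·40560 + 2891·6131
So 6131·2891 ≡ 1 (mod 40560), hence d = 2891.

2891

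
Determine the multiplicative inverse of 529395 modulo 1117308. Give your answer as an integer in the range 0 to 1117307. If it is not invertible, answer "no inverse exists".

Euclidean algorithm on 1117308, 529395:
1117308 = 2×529395 + 58518
529395 = 9×58518 + 2733
58518 = 21×2733 + 1125
2733 = 2×1125 + 483
1125 = 2×483 + 159
483 = 3×159 + 6
159 = 26×6 + 3
6 = 2×3 + 0
The gcd is 3, not 1, hence no inverse exists.

no inverse exists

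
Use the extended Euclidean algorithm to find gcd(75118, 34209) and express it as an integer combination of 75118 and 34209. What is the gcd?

Euclidean algorithm:
75118 = 2×34209 + 6700
34209 = 5×6700 + 709
6700 = 9×709 + 319
709 = 2×319 + 71
319 = 4×71 + 35
71 = 2×35 + 1
35 = 35×1 + 0
gcd(75118, 34209) = 1.
Back-substituting:
1 = 71 − 2·35
1 = −2·319 + 9·71
1 = 9·709 − 20·319
1 = −20·6700 + 189·709
1 = 189·34209 − 965·6700
1 = −965·75118 + 2119·34209
So 1 = (-965)·75118 + (2119)·34209.

1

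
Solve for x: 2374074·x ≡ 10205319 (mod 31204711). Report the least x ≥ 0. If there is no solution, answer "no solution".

18600048

First find gcd(2374074, 31204711):
31204711 = 13·2374074 + 341749
2374074 = 6·341749 + 323580
341749 = 1·323580 + 18169
323580 = 17·18169 + 14707
18169 = 1·14707 + 3462
14707 = 4·3462 + 859
3462 = 4·859 + 26
859 = 33·26 + 1
26 = 26·1 + 0
gcd = 1, so a unique solution mod 31204711 exists.
Back-substitute for the Bézout coefficients:
1 = 859 − 33·26
1 = −33·3462 + 133·859
1 = 133·14707 − 565·3462
1 = −565·18169 + 698·14707
1 = 698·323580 − 12431·18169
1 = −12431·341749 + 13129·323580
1 = 13129·2374074 − 91205·341749
1 = −91205·31204711 + 1198794·2374074
So 2374074·(1198794) ≡ 1 (mod 31204711), giving 2374074⁻¹ ≡ 1198794.
x ≡ 2374074⁻¹·10205319 ≡ 1198794·10205319 ≡ 18600048 (mod 31204711).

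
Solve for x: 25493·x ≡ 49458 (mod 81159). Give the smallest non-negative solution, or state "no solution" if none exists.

no solution

gcd(25493, 81159):
81159 = 3*25493 + 4680
25493 = 5*4680 + 2093
4680 = 2*2093 + 494
2093 = 4*494 + 117
494 = 4*117 + 26
117 = 4*26 + 13
26 = 2*13 + 0
gcd = 13, but 13 ∤ 49458, so the congruence has no solution.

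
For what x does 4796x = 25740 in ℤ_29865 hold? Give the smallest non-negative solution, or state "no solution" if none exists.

First find gcd(4796, 29865):
29865 = 6·4796 + 1089
4796 = 4·1089 + 440
1089 = 2·440 + 209
440 = 2·209 + 22
209 = 9·22 + 11
22 = 2·11 + 0
gcd = 11 and 11 | 25740, so solutions exist. Divide through by 11: 436x ≡ 2340 (mod 2715).
Now find 436⁻¹ mod 2715:
2715 = 6*436 + 99
436 = 4*99 + 40
99 = 2*40 + 19
40 = 2*19 + 2
19 = 9*2 + 1
2 = 2*1 + 0
Back-substitute:
1 = 19 − 9·2
1 = −9·40 + 19·19
1 = 19·99 − 47·40
1 = −47·436 + 207·99
1 = 207·2715 − 1289·436
So 436·(-1289) ≡ 1 (mod 2715), i.e. 436⁻¹ ≡ 1426.
Then x ≡ 1426·2340 ≡ 105 (mod 2715); the smallest non-negative solution is x = 105.

105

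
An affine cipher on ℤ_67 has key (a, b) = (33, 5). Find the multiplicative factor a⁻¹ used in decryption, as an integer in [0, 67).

65

Apply the Euclidean algorithm to 67 and 33:
67 = 2×33 + 1
33 = 33×1 + 0
gcd = 1, so the inverse exists. Back-substitute:
1 = 67 − 2·33
Thus 33·(-2) ≡ 1 (mod 67); reducing, -2 mod 67 = 65.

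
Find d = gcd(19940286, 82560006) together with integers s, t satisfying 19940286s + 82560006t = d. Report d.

6

Apply Euclid's algorithm to 82560006 and 19940286:
82560006 = 4*19940286 + 2798862
19940286 = 7*2798862 + 348252
2798862 = 8*348252 + 12846
348252 = 27*12846 + 1410
12846 = 9*1410 + 156
1410 = 9*156 + 6
156 = 26*6 + 0
gcd(19940286, 82560006) = 6.
Working backward:
6 = 1410 − 9·156
6 = −9·12846 + 82·1410
6 = 82·348252 − 2223·12846
6 = −2223·2798862 + 17866·348252
6 = 17866·19940286 − 127285·2798862
6 = −127285·82560006 + 527006·19940286
So 6 = (-127285)·82560006 + (527006)·19940286.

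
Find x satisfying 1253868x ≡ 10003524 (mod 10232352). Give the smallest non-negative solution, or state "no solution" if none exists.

653299

First find gcd(1253868, 10232352):
10232352 = 8*1253868 + 201408
1253868 = 6*201408 + 45420
201408 = 4*45420 + 19728
45420 = 2*19728 + 5964
19728 = 3*5964 + 1836
5964 = 3*1836 + 456
1836 = 4*456 + 12
456 = 38*12 + 0
gcd = 12 and 12 | 10003524, so solutions exist. Divide through by 12: 104489x ≡ 833627 (mod 852696).
Now find 104489⁻¹ mod 852696:
852696 = 8*104489 + 16784
104489 = 6*16784 + 3785
16784 = 4*3785 + 1644
3785 = 2*1644 + 497
1644 = 3*497 + 153
497 = 3*153 + 38
153 = 4*38 + 1
38 = 38*1 + 0
Back-substitute:
1 = 153 − 4·38
1 = −4·497 + 13·153
1 = 13·1644 − 43·497
1 = −43·3785 + 99·1644
1 = 99·16784 − 439·3785
1 = −439·104489 + 2733·16784
1 = 2733·852696 − 22303·104489
So 104489·(-22303) ≡ 1 (mod 852696), i.e. 104489⁻¹ ≡ 830393.
Then x ≡ 830393·833627 ≡ 653299 (mod 852696); the smallest non-negative solution is x = 653299.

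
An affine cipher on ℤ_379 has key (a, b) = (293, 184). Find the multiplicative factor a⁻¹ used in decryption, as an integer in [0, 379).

260

Apply the Euclidean algorithm to 379 and 293:
379 = 1·293 + 86
293 = 3·86 + 35
86 = 2·35 + 16
35 = 2·16 + 3
16 = 5·3 + 1
3 = 3·1 + 0
Since gcd(293, 379) = 1, back-substitute to write 1 as a combination:
1 = 16 − 5·3
1 = −5·35 + 11·16
1 = 11·86 − 27·35
1 = −27·293 + 92·86
1 = 92·379 − 119·293
So 293·(-119) ≡ 1 (mod 379), and -119 ≡ 260 (mod 379).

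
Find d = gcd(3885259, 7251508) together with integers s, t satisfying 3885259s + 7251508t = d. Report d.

1

Euclidean algorithm:
7251508 = 1*3885259 + 3366249
3885259 = 1*3366249 + 519010
3366249 = 6*519010 + 252189
519010 = 2*252189 + 14632
252189 = 17*14632 + 3445
14632 = 4*3445 + 852
3445 = 4*852 + 37
852 = 23*37 + 1
37 = 37*1 + 0
gcd(3885259, 7251508) = 1.
Express as a combination:
1 = 852 − 23·37
1 = −23·3445 + 93·852
1 = 93·14632 − 395·3445
1 = −395·252189 + 6808·14632
1 = 6808·519010 − 14011·252189
1 = −14011·3366249 + 90874·519010
1 = 90874·3885259 − 104885·3366249
1 = −104885·7251508 + 195759·3885259
So 1 = (-104885)·7251508 + (195759)·3885259.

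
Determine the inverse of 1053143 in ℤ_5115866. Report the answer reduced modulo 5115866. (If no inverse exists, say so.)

Compute gcd(1053143, 5115866):
5115866 = 4×1053143 + 903294
1053143 = 1×903294 + 149849
903294 = 6×149849 + 4200
149849 = 35×4200 + 2849
4200 = 1×2849 + 1351
2849 = 2×1351 + 147
1351 = 9×147 + 28
147 = 5×28 + 7
28 = 4×7 + 0
gcd(1053143, 5115866) = 7 ≠ 1, so 1053143 has no multiplicative inverse modulo 5115866.

no inverse exists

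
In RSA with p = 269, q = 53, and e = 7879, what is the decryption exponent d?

φ(n) = (p−1)(q−1) = 268·52 = 13936.
Need d with 7879·d ≡ 1 (mod 13936). Apply the extended Euclidean algorithm:
13936 = 1·7879 + 6057
7879 = 1·6057 + 1822
6057 = 3·1822 + 591
1822 = 3·591 + 49
591 = 12·49 + 3
49 = 16·3 + 1
3 = 3·1 + 0
Back-substitute:
1 = 49 − 16·3
1 = −16·591 + 193·49
1 = 193·1822 − 595·591
1 = −595·6057 + 1978·1822
1 = 1978·7879 − 2573·6057
1 = −2573·13936 + 4551·7879
So 7879·4551 ≡ 1 (mod 13936), hence d = 4551.

4551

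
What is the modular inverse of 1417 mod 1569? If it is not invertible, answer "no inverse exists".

1249

gcd(1569, 1417) by repeated division:
1569 = 1·1417 + 152
1417 = 9·152 + 49
152 = 3·49 + 5
49 = 9·5 + 4
5 = 1·4 + 1
4 = 4·1 + 0
Since gcd(1417, 1569) = 1, back-substitute to write 1 as a combination:
1 = 5 − 4
1 = −49 + 10·5
1 = 10·152 − 31·49
1 = −31·1417 + 289·152
1 = 289·1569 − 320·1417
Hence 1417⁻¹ ≡ -320 ≡ 1249 (mod 1569).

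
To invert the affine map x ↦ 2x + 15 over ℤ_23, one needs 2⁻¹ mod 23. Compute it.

12

Run Euclid on (23, 2):
23 = 11×2 + 1
2 = 2×1 + 0
Since gcd(2, 23) = 1, back-substitute to write 1 as a combination:
1 = 23 − 11·2
So 2·(-11) ≡ 1 (mod 23), and -11 ≡ 12 (mod 23).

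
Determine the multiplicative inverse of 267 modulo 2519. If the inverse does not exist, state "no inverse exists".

gcd(2519, 267) by repeated division:
2519 = 9*267 + 116
267 = 2*116 + 35
116 = 3*35 + 11
35 = 3*11 + 2
11 = 5*2 + 1
2 = 2*1 + 0
gcd = 1, so the inverse exists. Back-substitute:
1 = 11 − 5·2
1 = −5·35 + 16·11
1 = 16·116 − 53·35
1 = −53·267 + 122·116
1 = 122·2519 − 1151·267
Thus 267·(-1151) ≡ 1 (mod 2519); reducing, -1151 mod 2519 = 1368.

1368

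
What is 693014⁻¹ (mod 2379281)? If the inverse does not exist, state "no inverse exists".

Apply the Euclidean algorithm to 2379281 and 693014:
2379281 = 3×693014 + 300239
693014 = 2×300239 + 92536
300239 = 3×92536 + 22631
92536 = 4×22631 + 2012
22631 = 11×2012 + 499
2012 = 4×499 + 16
499 = 31×16 + 3
16 = 5×3 + 1
3 = 3×1 + 0
The gcd is 1. Working backward:
1 = 16 − 5·3
1 = −5·499 + 156·16
1 = 156·2012 − 629·499
1 = −629·22631 + 7075·2012
1 = 7075·92536 − 28929·22631
1 = −28929·300239 + 93862·92536
1 = 93862·693014 − 216653·300239
1 = −216653·2379281 + 743821·693014
So 693014·743821 ≡ 1 (mod 2379281).

743821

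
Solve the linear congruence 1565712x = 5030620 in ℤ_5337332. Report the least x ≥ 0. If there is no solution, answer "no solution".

988106

First find gcd(1565712, 5337332):
5337332 = 3·1565712 + 640196
1565712 = 2·640196 + 285320
640196 = 2·285320 + 69556
285320 = 4·69556 + 7096
69556 = 9·7096 + 5692
7096 = 1·5692 + 1404
5692 = 4·1404 + 76
1404 = 18·76 + 36
76 = 2·36 + 4
36 = 9·4 + 0
gcd = 4 and 4 | 5030620, so solutions exist. Divide through by 4: 391428x ≡ 1257655 (mod 1334333).
Now find 391428⁻¹ mod 1334333:
1334333 = 3*391428 + 160049
391428 = 2*160049 + 71330
160049 = 2*71330 + 17389
71330 = 4*17389 + 1774
17389 = 9*1774 + 1423
1774 = 1*1423 + 351
1423 = 4*351 + 19
351 = 18*19 + 9
19 = 2*9 + 1
9 = 9*1 + 0
Back-substitute:
1 = 19 − 2·9
1 = −2·351 + 37·19
1 = 37·1423 − 150·351
1 = −150·1774 + 187·1423
1 = 187·17389 − 1833·1774
1 = −1833·71330 + 7519·17389
1 = 7519·160049 − 16871·71330
1 = −16871·391428 + 41261·160049
1 = 41261·1334333 − 140654·391428
So 391428·(-140654) ≡ 1 (mod 1334333), i.e. 391428⁻¹ ≡ 1193679.
Then x ≡ 1193679·1257655 ≡ 988106 (mod 1334333); the smallest non-negative solution is x = 988106.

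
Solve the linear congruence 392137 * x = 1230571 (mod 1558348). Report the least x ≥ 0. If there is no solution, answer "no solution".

First find gcd(392137, 1558348):
1558348 = 3*392137 + 381937
392137 = 1*381937 + 10200
381937 = 37*10200 + 4537
10200 = 2*4537 + 1126
4537 = 4*1126 + 33
1126 = 34*33 + 4
33 = 8*4 + 1
4 = 4*1 + 0
gcd = 1, so a unique solution mod 1558348 exists.
Back-substitute for the Bézout coefficients:
1 = 33 − 8·4
1 = −8·1126 + 273·33
1 = 273·4537 − 1100·1126
1 = −1100·10200 + 2473·4537
1 = 2473·381937 − 92601·10200
1 = −92601·392137 + 95074·381937
1 = 95074·1558348 − 377823·392137
So 392137·(-377823) ≡ 1 (mod 1558348), giving 392137⁻¹ ≡ 1180525.
x ≡ 392137⁻¹·1230571 ≡ 1180525·1230571 ≡ 1332259 (mod 1558348).

1332259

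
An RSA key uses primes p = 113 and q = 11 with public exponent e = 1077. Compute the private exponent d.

573

φ(n) = (p−1)(q−1) = 112·10 = 1120.
Need d with 1077·d ≡ 1 (mod 1120). Apply the extended Euclidean algorithm:
1120 = 1*1077 + 43
1077 = 25*43 + 2
43 = 21*2 + 1
2 = 2*1 + 0
Back-substitute:
1 = 43 − 21·2
1 = −21·1077 + 526·43
1 = 526·1120 − 547·1077
So 1077·(-547) ≡ 1 (mod 1120), hence d ≡ -547 ≡ 573 (mod 1120).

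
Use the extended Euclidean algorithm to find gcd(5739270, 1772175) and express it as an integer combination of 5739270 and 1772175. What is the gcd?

15

Apply Euclid's algorithm to 5739270 and 1772175:
5739270 = 3·1772175 + 422745
1772175 = 4·422745 + 81195
422745 = 5·81195 + 16770
81195 = 4·16770 + 14115
16770 = 1·14115 + 2655
14115 = 5·2655 + 840
2655 = 3·840 + 135
840 = 6·135 + 30
135 = 4·30 + 15
30 = 2·15 + 0
gcd(5739270, 1772175) = 15.
Back-substituting:
15 = 135 − 4·30
15 = −4·840 + 25·135
15 = 25·2655 − 79·840
15 = −79·14115 + 420·2655
15 = 420·16770 − 499·14115
15 = −499·81195 + 2416·16770
15 = 2416·422745 − 12579·81195
15 = −12579·1772175 + 52732·422745
15 = 52732·5739270 − 170775·1772175
So 15 = (52732)·5739270 + (-170775)·1772175.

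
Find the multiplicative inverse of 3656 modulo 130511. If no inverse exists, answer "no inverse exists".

Apply the Euclidean algorithm to 130511 and 3656:
130511 = 35*3656 + 2551
3656 = 1*2551 + 1105
2551 = 2*1105 + 341
1105 = 3*341 + 82
341 = 4*82 + 13
82 = 6*13 + 4
13 = 3*4 + 1
4 = 4*1 + 0
The gcd is 1. Working backward:
1 = 13 − 3·4
1 = −3·82 + 19·13
1 = 19·341 − 79·82
1 = −79·1105 + 256·341
1 = 256·2551 − 591·1105
1 = −591·3656 + 847·2551
1 = 847·130511 − 30236·3656
So 3656·(-30236) ≡ 1 (mod 130511), and -30236 ≡ 100275 (mod 130511).

100275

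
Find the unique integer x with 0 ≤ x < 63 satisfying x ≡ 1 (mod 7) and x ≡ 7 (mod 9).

Write x = 1 + 7·k. Then 7·k ≡ 7 − 1 ≡ 6 (mod 9).
Need 7⁻¹ mod 9. Extended Euclid on (9, 7):
9 = 1×7 + 2
7 = 3×2 + 1
2 = 2×1 + 0
Back-substitute:
1 = 7 − 3·2
1 = −3·9 + 4·7
7⁻¹ ≡ 4 (mod 9), so k ≡ 4·6 ≡ 6 (mod 9).
x = 1 + 7·6 = 43.

43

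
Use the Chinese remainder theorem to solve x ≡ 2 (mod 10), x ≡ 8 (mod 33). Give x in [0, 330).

272

Write x = 2 + 10·k. Then 10·k ≡ 8 − 2 ≡ 6 (mod 33).
Need 10⁻¹ mod 33. Extended Euclid on (33, 10):
33 = 3*10 + 3
10 = 3*3 + 1
3 = 3*1 + 0
Back-substitute:
1 = 10 − 3·3
1 = −3·33 + 10·10
10⁻¹ ≡ 10 (mod 33), so k ≡ 10·6 ≡ 27 (mod 33).
x = 2 + 10·27 = 272.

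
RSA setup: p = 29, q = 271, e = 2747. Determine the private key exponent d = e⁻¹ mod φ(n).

φ(n) = (p−1)(q−1) = 28·270 = 7560.
Need d with 2747·d ≡ 1 (mod 7560). Apply the extended Euclidean algorithm:
7560 = 2·2747 + 2066
2747 = 1·2066 + 681
2066 = 3·681 + 23
681 = 29·23 + 14
23 = 1·14 + 9
14 = 1·9 + 5
9 = 1·5 + 4
5 = 1·4 + 1
4 = 4·1 + 0
Back-substitute:
1 = 5 − 4
1 = −9 + 2·5
1 = 2·14 − 3·9
1 = −3·23 + 5·14
1 = 5·681 − 148·23
1 = −148·2066 + 449·681
1 = 449·2747 − 597·2066
1 = −597·7560 + 1643·2747
So 2747·1643 ≡ 1 (mod 7560), hence d = 1643.

1643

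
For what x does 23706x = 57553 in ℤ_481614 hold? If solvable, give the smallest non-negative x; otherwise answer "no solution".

gcd(23706, 481614):
481614 = 20×23706 + 7494
23706 = 3×7494 + 1224
7494 = 6×1224 + 150
1224 = 8×150 + 24
150 = 6×24 + 6
24 = 4×6 + 0
gcd = 6, but 6 ∤ 57553, so the congruence has no solution.

no solution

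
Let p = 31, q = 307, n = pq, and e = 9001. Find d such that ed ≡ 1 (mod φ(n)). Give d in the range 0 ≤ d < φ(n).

8821

φ(n) = (p−1)(q−1) = 30·306 = 9180.
Need d with 9001·d ≡ 1 (mod 9180). Apply the extended Euclidean algorithm:
9180 = 1·9001 + 179
9001 = 50·179 + 51
179 = 3·51 + 26
51 = 1·26 + 25
26 = 1·25 + 1
25 = 25·1 + 0
Back-substitute:
1 = 26 − 25
1 = −51 + 2·26
1 = 2·179 − 7·51
1 = −7·9001 + 352·179
1 = 352·9180 − 359·9001
So 9001·(-359) ≡ 1 (mod 9180), hence d ≡ -359 ≡ 8821 (mod 9180).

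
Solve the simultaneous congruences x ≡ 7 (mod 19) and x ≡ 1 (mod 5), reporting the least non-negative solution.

26

Write x = 7 + 19·k. Then 19·k ≡ 1 − 7 ≡ 4 (mod 5).
Need 19⁻¹ mod 5. Extended Euclid on (5, 4):
5 = 1·4 + 1
4 = 4·1 + 0
Back-substitute:
1 = 5 − 4
19⁻¹ ≡ 4 (mod 5), so k ≡ 4·4 ≡ 1 (mod 5).
x = 7 + 19·1 = 26.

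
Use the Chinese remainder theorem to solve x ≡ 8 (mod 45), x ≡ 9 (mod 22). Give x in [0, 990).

53

Write x = 8 + 45·k. Then 45·k ≡ 9 − 8 ≡ 1 (mod 22).
Need 45⁻¹ mod 22. Extended Euclid on (22, 1):
22 = 22×1 + 0
45⁻¹ ≡ 1 (mod 22), so k ≡ 1·1 ≡ 1 (mod 22).
x = 8 + 45·1 = 53.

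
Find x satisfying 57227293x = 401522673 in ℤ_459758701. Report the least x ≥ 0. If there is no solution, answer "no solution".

First find gcd(57227293, 459758701):
459758701 = 8×57227293 + 1940357
57227293 = 29×1940357 + 956940
1940357 = 2×956940 + 26477
956940 = 36×26477 + 3768
26477 = 7×3768 + 101
3768 = 37×101 + 31
101 = 3×31 + 8
31 = 3×8 + 7
8 = 1×7 + 1
7 = 7×1 + 0
gcd = 1, so a unique solution mod 459758701 exists.
Back-substitute for the Bézout coefficients:
1 = 8 − 7
1 = −31 + 4·8
1 = 4·101 − 13·31
1 = −13·3768 + 485·101
1 = 485·26477 − 3408·3768
1 = −3408·956940 + 123173·26477
1 = 123173·1940357 − 249754·956940
1 = −249754·57227293 + 7366039·1940357
1 = 7366039·459758701 − 59178066·57227293
So 57227293·(-59178066) ≡ 1 (mod 459758701), giving 57227293⁻¹ ≡ 400580635.
x ≡ 57227293⁻¹·401522673 ≡ 400580635·401522673 ≡ 376427370 (mod 459758701).

376427370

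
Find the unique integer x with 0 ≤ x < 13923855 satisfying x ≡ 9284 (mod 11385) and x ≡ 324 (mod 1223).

Write x = 9284 + 11385·k. Then 11385·k ≡ 324 − 9284 ≡ 824 (mod 1223).
Need 11385⁻¹ mod 1223. Extended Euclid on (1223, 378):
1223 = 3*378 + 89
378 = 4*89 + 22
89 = 4*22 + 1
22 = 22*1 + 0
Back-substitute:
1 = 89 − 4·22
1 = −4·378 + 17·89
1 = 17·1223 − 55·378
11385⁻¹ ≡ 1168 (mod 1223), so k ≡ 1168·824 ≡ 1154 (mod 1223).
x = 9284 + 11385·1154 = 13147574.

13147574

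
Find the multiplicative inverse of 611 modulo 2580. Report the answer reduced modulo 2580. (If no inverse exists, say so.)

Extended Euclidean algorithm:
2580 = 4*611 + 136
611 = 4*136 + 67
136 = 2*67 + 2
67 = 33*2 + 1
2 = 2*1 + 0
Since gcd(611, 2580) = 1, back-substitute to write 1 as a combination:
1 = 67 − 33·2
1 = −33·136 + 67·67
1 = 67·611 − 301·136
1 = −301·2580 + 1271·611
So 611·1271 ≡ 1 (mod 2580).

1271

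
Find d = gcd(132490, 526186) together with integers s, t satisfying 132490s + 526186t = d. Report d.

2

Apply Euclid's algorithm to 526186 and 132490:
526186 = 3·132490 + 128716
132490 = 1·128716 + 3774
128716 = 34·3774 + 400
3774 = 9·400 + 174
400 = 2·174 + 52
174 = 3·52 + 18
52 = 2·18 + 16
18 = 1·16 + 2
16 = 8·2 + 0
gcd(132490, 526186) = 2.
Working backward:
2 = 18 − 16
2 = −52 + 3·18
2 = 3·174 − 10·52
2 = −10·400 + 23·174
2 = 23·3774 − 217·400
2 = −217·128716 + 7401·3774
2 = 7401·132490 − 7618·128716
2 = −7618·526186 + 30255·132490
So 2 = (-7618)·526186 + (30255)·132490.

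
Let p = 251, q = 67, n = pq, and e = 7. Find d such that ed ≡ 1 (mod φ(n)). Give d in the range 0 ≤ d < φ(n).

φ(n) = (p−1)(q−1) = 250·66 = 16500.
Need d with 7·d ≡ 1 (mod 16500). Apply the extended Euclidean algorithm:
16500 = 2357×7 + 1
7 = 7×1 + 0
Back-substitute:
1 = 16500 − 2357·7
So 7·(-2357) ≡ 1 (mod 16500), hence d ≡ -2357 ≡ 14143 (mod 16500).

14143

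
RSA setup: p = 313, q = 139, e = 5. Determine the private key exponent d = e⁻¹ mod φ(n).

φ(n) = (p−1)(q−1) = 312·138 = 43056.
Need d with 5·d ≡ 1 (mod 43056). Apply the extended Euclidean algorithm:
43056 = 8611*5 + 1
5 = 5*1 + 0
Back-substitute:
1 = 43056 − 8611·5
So 5·(-8611) ≡ 1 (mod 43056), hence d ≡ -8611 ≡ 34445 (mod 43056).

34445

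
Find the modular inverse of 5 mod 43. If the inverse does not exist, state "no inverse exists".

26

Apply the Euclidean algorithm to 43 and 5:
43 = 8*5 + 3
5 = 1*3 + 2
3 = 1*2 + 1
2 = 2*1 + 0
Since gcd(5, 43) = 1, back-substitute to write 1 as a combination:
1 = 3 − 2
1 = −5 + 2·3
1 = 2·43 − 17·5
Hence 5⁻¹ ≡ -17 ≡ 26 (mod 43).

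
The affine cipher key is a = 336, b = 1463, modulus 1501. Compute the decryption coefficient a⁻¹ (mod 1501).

478

Extended Euclidean algorithm:
1501 = 4·336 + 157
336 = 2·157 + 22
157 = 7·22 + 3
22 = 7·3 + 1
3 = 3·1 + 0
Since gcd(336, 1501) = 1, back-substitute to write 1 as a combination:
1 = 22 − 7·3
1 = −7·157 + 50·22
1 = 50·336 − 107·157
1 = −107·1501 + 478·336
So 336·478 ≡ 1 (mod 1501).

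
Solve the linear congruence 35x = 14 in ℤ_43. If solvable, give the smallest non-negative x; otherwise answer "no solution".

First find gcd(35, 43):
43 = 1·35 + 8
35 = 4·8 + 3
8 = 2·3 + 2
3 = 1·2 + 1
2 = 2·1 + 0
gcd = 1, so a unique solution mod 43 exists.
Back-substitute for the Bézout coefficients:
1 = 3 − 2
1 = −8 + 3·3
1 = 3·35 − 13·8
1 = −13·43 + 16·35
So 35·(16) ≡ 1 (mod 43), giving 35⁻¹ ≡ 16.
x ≡ 35⁻¹·14 ≡ 16·14 ≡ 9 (mod 43).

9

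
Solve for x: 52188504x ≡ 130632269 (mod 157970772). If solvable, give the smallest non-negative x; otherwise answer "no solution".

no solution

gcd(52188504, 157970772):
157970772 = 3·52188504 + 1405260
52188504 = 37·1405260 + 193884
1405260 = 7·193884 + 48072
193884 = 4·48072 + 1596
48072 = 30·1596 + 192
1596 = 8·192 + 60
192 = 3·60 + 12
60 = 5·12 + 0
gcd = 12, but 12 ∤ 130632269, so the congruence has no solution.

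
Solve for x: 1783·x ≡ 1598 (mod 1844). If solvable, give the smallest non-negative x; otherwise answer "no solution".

790

First find gcd(1783, 1844):
1844 = 1*1783 + 61
1783 = 29*61 + 14
61 = 4*14 + 5
14 = 2*5 + 4
5 = 1*4 + 1
4 = 4*1 + 0
gcd = 1, so a unique solution mod 1844 exists.
Back-substitute for the Bézout coefficients:
1 = 5 − 4
1 = −14 + 3·5
1 = 3·61 − 13·14
1 = −13·1783 + 380·61
1 = 380·1844 − 393·1783
So 1783·(-393) ≡ 1 (mod 1844), giving 1783⁻¹ ≡ 1451.
x ≡ 1783⁻¹·1598 ≡ 1451·1598 ≡ 790 (mod 1844).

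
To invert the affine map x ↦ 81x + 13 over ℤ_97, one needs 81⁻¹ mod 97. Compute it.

6

Extended Euclidean algorithm:
97 = 1*81 + 16
81 = 5*16 + 1
16 = 16*1 + 0
The gcd is 1. Working backward:
1 = 81 − 5·16
1 = −5·97 + 6·81
So 81·6 ≡ 1 (mod 97).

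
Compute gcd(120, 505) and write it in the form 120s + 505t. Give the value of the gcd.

Apply Euclid's algorithm to 505 and 120:
505 = 4·120 + 25
120 = 4·25 + 20
25 = 1·20 + 5
20 = 4·5 + 0
gcd(120, 505) = 5.
Express as a combination:
5 = 25 − 20
5 = −120 + 5·25
5 = 5·505 − 21·120
So 5 = (5)·505 + (-21)·120.

5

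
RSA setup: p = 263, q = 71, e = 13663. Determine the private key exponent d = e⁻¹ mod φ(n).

φ(n) = (p−1)(q−1) = 262·70 = 18340.
Need d with 13663·d ≡ 1 (mod 18340). Apply the extended Euclidean algorithm:
18340 = 1*13663 + 4677
13663 = 2*4677 + 4309
4677 = 1*4309 + 368
4309 = 11*368 + 261
368 = 1*261 + 107
261 = 2*107 + 47
107 = 2*47 + 13
47 = 3*13 + 8
13 = 1*8 + 5
8 = 1*5 + 3
5 = 1*3 + 2
3 = 1*2 + 1
2 = 2*1 + 0
Back-substitute:
1 = 3 − 2
1 = −5 + 2·3
1 = 2·8 − 3·5
1 = −3·13 + 5·8
1 = 5·47 − 18·13
1 = −18·107 + 41·47
1 = 41·261 − 100·107
1 = −100·368 + 141·261
1 = 141·4309 − 1651·368
1 = −1651·4677 + 1792·4309
1 = 1792·13663 − 5235·4677
1 = −5235·18340 + 7027·13663
So 13663·7027 ≡ 1 (mod 18340), hence d = 7027.

7027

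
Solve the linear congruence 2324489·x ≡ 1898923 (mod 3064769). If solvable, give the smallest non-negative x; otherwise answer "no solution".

First find gcd(2324489, 3064769):
3064769 = 1*2324489 + 740280
2324489 = 3*740280 + 103649
740280 = 7*103649 + 14737
103649 = 7*14737 + 490
14737 = 30*490 + 37
490 = 13*37 + 9
37 = 4*9 + 1
9 = 9*1 + 0
gcd = 1, so a unique solution mod 3064769 exists.
Back-substitute for the Bézout coefficients:
1 = 37 − 4·9
1 = −4·490 + 53·37
1 = 53·14737 − 1594·490
1 = −1594·103649 + 11211·14737
1 = 11211·740280 − 80071·103649
1 = −80071·2324489 + 251424·740280
1 = 251424·3064769 − 331495·2324489
So 2324489·(-331495) ≡ 1 (mod 3064769), giving 2324489⁻¹ ≡ 2733274.
x ≡ 2324489⁻¹·1898923 ≡ 2733274·1898923 ≡ 1684101 (mod 3064769).

1684101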